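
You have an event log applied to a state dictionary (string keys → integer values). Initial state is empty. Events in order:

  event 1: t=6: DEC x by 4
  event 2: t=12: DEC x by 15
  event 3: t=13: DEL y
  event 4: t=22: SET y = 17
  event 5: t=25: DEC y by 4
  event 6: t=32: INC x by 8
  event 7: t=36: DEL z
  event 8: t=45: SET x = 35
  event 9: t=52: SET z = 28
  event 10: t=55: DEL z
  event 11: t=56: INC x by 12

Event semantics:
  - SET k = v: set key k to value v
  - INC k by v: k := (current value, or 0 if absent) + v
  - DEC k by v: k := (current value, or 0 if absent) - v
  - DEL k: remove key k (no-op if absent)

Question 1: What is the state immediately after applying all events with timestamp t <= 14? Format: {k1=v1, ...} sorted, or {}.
Apply events with t <= 14 (3 events):
  after event 1 (t=6: DEC x by 4): {x=-4}
  after event 2 (t=12: DEC x by 15): {x=-19}
  after event 3 (t=13: DEL y): {x=-19}

Answer: {x=-19}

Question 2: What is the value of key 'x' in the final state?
Answer: 47

Derivation:
Track key 'x' through all 11 events:
  event 1 (t=6: DEC x by 4): x (absent) -> -4
  event 2 (t=12: DEC x by 15): x -4 -> -19
  event 3 (t=13: DEL y): x unchanged
  event 4 (t=22: SET y = 17): x unchanged
  event 5 (t=25: DEC y by 4): x unchanged
  event 6 (t=32: INC x by 8): x -19 -> -11
  event 7 (t=36: DEL z): x unchanged
  event 8 (t=45: SET x = 35): x -11 -> 35
  event 9 (t=52: SET z = 28): x unchanged
  event 10 (t=55: DEL z): x unchanged
  event 11 (t=56: INC x by 12): x 35 -> 47
Final: x = 47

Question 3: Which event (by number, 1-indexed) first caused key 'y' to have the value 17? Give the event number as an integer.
Looking for first event where y becomes 17:
  event 4: y (absent) -> 17  <-- first match

Answer: 4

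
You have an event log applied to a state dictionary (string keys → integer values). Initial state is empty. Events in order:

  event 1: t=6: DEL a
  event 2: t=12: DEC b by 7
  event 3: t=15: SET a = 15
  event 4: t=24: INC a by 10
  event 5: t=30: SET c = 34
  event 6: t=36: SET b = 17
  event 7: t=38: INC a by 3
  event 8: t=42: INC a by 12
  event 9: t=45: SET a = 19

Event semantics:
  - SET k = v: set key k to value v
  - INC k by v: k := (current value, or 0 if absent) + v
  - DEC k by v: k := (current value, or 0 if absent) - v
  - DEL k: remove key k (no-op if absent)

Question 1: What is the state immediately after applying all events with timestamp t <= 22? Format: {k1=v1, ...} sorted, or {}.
Answer: {a=15, b=-7}

Derivation:
Apply events with t <= 22 (3 events):
  after event 1 (t=6: DEL a): {}
  after event 2 (t=12: DEC b by 7): {b=-7}
  after event 3 (t=15: SET a = 15): {a=15, b=-7}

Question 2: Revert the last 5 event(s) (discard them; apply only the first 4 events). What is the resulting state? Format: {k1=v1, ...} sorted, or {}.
Keep first 4 events (discard last 5):
  after event 1 (t=6: DEL a): {}
  after event 2 (t=12: DEC b by 7): {b=-7}
  after event 3 (t=15: SET a = 15): {a=15, b=-7}
  after event 4 (t=24: INC a by 10): {a=25, b=-7}

Answer: {a=25, b=-7}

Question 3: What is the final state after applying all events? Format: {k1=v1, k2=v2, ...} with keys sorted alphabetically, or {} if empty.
  after event 1 (t=6: DEL a): {}
  after event 2 (t=12: DEC b by 7): {b=-7}
  after event 3 (t=15: SET a = 15): {a=15, b=-7}
  after event 4 (t=24: INC a by 10): {a=25, b=-7}
  after event 5 (t=30: SET c = 34): {a=25, b=-7, c=34}
  after event 6 (t=36: SET b = 17): {a=25, b=17, c=34}
  after event 7 (t=38: INC a by 3): {a=28, b=17, c=34}
  after event 8 (t=42: INC a by 12): {a=40, b=17, c=34}
  after event 9 (t=45: SET a = 19): {a=19, b=17, c=34}

Answer: {a=19, b=17, c=34}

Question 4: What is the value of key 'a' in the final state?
Answer: 19

Derivation:
Track key 'a' through all 9 events:
  event 1 (t=6: DEL a): a (absent) -> (absent)
  event 2 (t=12: DEC b by 7): a unchanged
  event 3 (t=15: SET a = 15): a (absent) -> 15
  event 4 (t=24: INC a by 10): a 15 -> 25
  event 5 (t=30: SET c = 34): a unchanged
  event 6 (t=36: SET b = 17): a unchanged
  event 7 (t=38: INC a by 3): a 25 -> 28
  event 8 (t=42: INC a by 12): a 28 -> 40
  event 9 (t=45: SET a = 19): a 40 -> 19
Final: a = 19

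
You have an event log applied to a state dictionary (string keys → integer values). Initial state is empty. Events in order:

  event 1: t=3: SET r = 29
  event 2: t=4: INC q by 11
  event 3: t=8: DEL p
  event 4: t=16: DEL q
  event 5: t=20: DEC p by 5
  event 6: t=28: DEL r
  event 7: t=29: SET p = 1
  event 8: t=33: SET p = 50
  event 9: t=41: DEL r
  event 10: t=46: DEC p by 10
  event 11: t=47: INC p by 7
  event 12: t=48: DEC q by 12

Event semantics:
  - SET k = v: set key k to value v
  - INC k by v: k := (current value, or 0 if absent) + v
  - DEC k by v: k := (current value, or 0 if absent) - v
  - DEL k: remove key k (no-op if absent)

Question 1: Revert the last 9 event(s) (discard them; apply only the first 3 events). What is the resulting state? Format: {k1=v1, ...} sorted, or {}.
Answer: {q=11, r=29}

Derivation:
Keep first 3 events (discard last 9):
  after event 1 (t=3: SET r = 29): {r=29}
  after event 2 (t=4: INC q by 11): {q=11, r=29}
  after event 3 (t=8: DEL p): {q=11, r=29}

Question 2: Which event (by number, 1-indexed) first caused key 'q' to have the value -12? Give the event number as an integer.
Answer: 12

Derivation:
Looking for first event where q becomes -12:
  event 2: q = 11
  event 3: q = 11
  event 4: q = (absent)
  event 12: q (absent) -> -12  <-- first match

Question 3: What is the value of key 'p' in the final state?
Track key 'p' through all 12 events:
  event 1 (t=3: SET r = 29): p unchanged
  event 2 (t=4: INC q by 11): p unchanged
  event 3 (t=8: DEL p): p (absent) -> (absent)
  event 4 (t=16: DEL q): p unchanged
  event 5 (t=20: DEC p by 5): p (absent) -> -5
  event 6 (t=28: DEL r): p unchanged
  event 7 (t=29: SET p = 1): p -5 -> 1
  event 8 (t=33: SET p = 50): p 1 -> 50
  event 9 (t=41: DEL r): p unchanged
  event 10 (t=46: DEC p by 10): p 50 -> 40
  event 11 (t=47: INC p by 7): p 40 -> 47
  event 12 (t=48: DEC q by 12): p unchanged
Final: p = 47

Answer: 47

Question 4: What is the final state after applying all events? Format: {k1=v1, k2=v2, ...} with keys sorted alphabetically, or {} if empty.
  after event 1 (t=3: SET r = 29): {r=29}
  after event 2 (t=4: INC q by 11): {q=11, r=29}
  after event 3 (t=8: DEL p): {q=11, r=29}
  after event 4 (t=16: DEL q): {r=29}
  after event 5 (t=20: DEC p by 5): {p=-5, r=29}
  after event 6 (t=28: DEL r): {p=-5}
  after event 7 (t=29: SET p = 1): {p=1}
  after event 8 (t=33: SET p = 50): {p=50}
  after event 9 (t=41: DEL r): {p=50}
  after event 10 (t=46: DEC p by 10): {p=40}
  after event 11 (t=47: INC p by 7): {p=47}
  after event 12 (t=48: DEC q by 12): {p=47, q=-12}

Answer: {p=47, q=-12}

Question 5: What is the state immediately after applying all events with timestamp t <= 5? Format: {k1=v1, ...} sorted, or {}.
Answer: {q=11, r=29}

Derivation:
Apply events with t <= 5 (2 events):
  after event 1 (t=3: SET r = 29): {r=29}
  after event 2 (t=4: INC q by 11): {q=11, r=29}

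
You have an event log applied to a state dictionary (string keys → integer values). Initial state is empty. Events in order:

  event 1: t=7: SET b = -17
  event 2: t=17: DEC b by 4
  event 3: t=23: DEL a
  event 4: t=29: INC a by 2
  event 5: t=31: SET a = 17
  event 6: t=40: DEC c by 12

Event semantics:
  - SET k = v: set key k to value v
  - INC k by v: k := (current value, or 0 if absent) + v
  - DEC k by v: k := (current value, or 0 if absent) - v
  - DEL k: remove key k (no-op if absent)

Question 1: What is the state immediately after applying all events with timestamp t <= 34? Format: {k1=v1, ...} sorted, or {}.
Answer: {a=17, b=-21}

Derivation:
Apply events with t <= 34 (5 events):
  after event 1 (t=7: SET b = -17): {b=-17}
  after event 2 (t=17: DEC b by 4): {b=-21}
  after event 3 (t=23: DEL a): {b=-21}
  after event 4 (t=29: INC a by 2): {a=2, b=-21}
  after event 5 (t=31: SET a = 17): {a=17, b=-21}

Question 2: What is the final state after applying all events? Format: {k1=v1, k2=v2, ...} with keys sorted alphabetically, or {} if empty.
  after event 1 (t=7: SET b = -17): {b=-17}
  after event 2 (t=17: DEC b by 4): {b=-21}
  after event 3 (t=23: DEL a): {b=-21}
  after event 4 (t=29: INC a by 2): {a=2, b=-21}
  after event 5 (t=31: SET a = 17): {a=17, b=-21}
  after event 6 (t=40: DEC c by 12): {a=17, b=-21, c=-12}

Answer: {a=17, b=-21, c=-12}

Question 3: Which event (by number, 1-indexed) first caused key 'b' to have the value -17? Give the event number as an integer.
Looking for first event where b becomes -17:
  event 1: b (absent) -> -17  <-- first match

Answer: 1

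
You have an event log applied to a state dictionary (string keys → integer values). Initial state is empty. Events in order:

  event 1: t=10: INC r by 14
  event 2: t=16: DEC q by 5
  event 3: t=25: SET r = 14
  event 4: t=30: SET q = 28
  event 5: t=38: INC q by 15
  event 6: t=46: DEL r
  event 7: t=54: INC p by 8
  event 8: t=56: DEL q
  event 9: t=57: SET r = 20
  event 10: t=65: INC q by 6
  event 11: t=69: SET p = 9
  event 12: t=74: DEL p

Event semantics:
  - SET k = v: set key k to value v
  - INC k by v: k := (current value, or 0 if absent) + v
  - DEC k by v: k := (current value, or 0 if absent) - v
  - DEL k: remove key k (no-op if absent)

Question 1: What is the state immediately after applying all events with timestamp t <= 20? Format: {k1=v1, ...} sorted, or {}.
Apply events with t <= 20 (2 events):
  after event 1 (t=10: INC r by 14): {r=14}
  after event 2 (t=16: DEC q by 5): {q=-5, r=14}

Answer: {q=-5, r=14}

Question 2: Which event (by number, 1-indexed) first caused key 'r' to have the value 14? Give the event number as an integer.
Answer: 1

Derivation:
Looking for first event where r becomes 14:
  event 1: r (absent) -> 14  <-- first match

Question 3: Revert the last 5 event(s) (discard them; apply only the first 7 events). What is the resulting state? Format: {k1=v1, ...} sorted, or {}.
Keep first 7 events (discard last 5):
  after event 1 (t=10: INC r by 14): {r=14}
  after event 2 (t=16: DEC q by 5): {q=-5, r=14}
  after event 3 (t=25: SET r = 14): {q=-5, r=14}
  after event 4 (t=30: SET q = 28): {q=28, r=14}
  after event 5 (t=38: INC q by 15): {q=43, r=14}
  after event 6 (t=46: DEL r): {q=43}
  after event 7 (t=54: INC p by 8): {p=8, q=43}

Answer: {p=8, q=43}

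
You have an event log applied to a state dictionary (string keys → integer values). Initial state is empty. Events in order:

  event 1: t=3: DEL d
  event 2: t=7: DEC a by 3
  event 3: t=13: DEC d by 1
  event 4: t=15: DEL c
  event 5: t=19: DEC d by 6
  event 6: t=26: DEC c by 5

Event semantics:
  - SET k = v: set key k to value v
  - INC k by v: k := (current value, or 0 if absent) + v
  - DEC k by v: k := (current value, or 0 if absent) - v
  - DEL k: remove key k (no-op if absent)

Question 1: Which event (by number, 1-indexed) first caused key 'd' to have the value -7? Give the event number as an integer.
Answer: 5

Derivation:
Looking for first event where d becomes -7:
  event 3: d = -1
  event 4: d = -1
  event 5: d -1 -> -7  <-- first match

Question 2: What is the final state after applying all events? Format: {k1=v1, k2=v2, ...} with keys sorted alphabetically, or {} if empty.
Answer: {a=-3, c=-5, d=-7}

Derivation:
  after event 1 (t=3: DEL d): {}
  after event 2 (t=7: DEC a by 3): {a=-3}
  after event 3 (t=13: DEC d by 1): {a=-3, d=-1}
  after event 4 (t=15: DEL c): {a=-3, d=-1}
  after event 5 (t=19: DEC d by 6): {a=-3, d=-7}
  after event 6 (t=26: DEC c by 5): {a=-3, c=-5, d=-7}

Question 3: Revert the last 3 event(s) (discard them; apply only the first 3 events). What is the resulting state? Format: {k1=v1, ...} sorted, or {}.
Keep first 3 events (discard last 3):
  after event 1 (t=3: DEL d): {}
  after event 2 (t=7: DEC a by 3): {a=-3}
  after event 3 (t=13: DEC d by 1): {a=-3, d=-1}

Answer: {a=-3, d=-1}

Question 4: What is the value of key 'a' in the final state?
Track key 'a' through all 6 events:
  event 1 (t=3: DEL d): a unchanged
  event 2 (t=7: DEC a by 3): a (absent) -> -3
  event 3 (t=13: DEC d by 1): a unchanged
  event 4 (t=15: DEL c): a unchanged
  event 5 (t=19: DEC d by 6): a unchanged
  event 6 (t=26: DEC c by 5): a unchanged
Final: a = -3

Answer: -3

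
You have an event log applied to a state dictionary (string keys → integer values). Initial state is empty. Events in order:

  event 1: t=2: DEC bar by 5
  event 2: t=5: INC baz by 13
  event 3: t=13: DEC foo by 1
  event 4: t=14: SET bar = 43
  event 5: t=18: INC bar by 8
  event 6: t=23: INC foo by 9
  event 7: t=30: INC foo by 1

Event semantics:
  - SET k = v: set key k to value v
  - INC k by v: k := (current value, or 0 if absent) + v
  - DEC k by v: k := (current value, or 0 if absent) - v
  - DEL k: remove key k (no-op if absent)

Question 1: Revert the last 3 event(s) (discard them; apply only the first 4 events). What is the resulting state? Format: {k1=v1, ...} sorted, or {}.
Keep first 4 events (discard last 3):
  after event 1 (t=2: DEC bar by 5): {bar=-5}
  after event 2 (t=5: INC baz by 13): {bar=-5, baz=13}
  after event 3 (t=13: DEC foo by 1): {bar=-5, baz=13, foo=-1}
  after event 4 (t=14: SET bar = 43): {bar=43, baz=13, foo=-1}

Answer: {bar=43, baz=13, foo=-1}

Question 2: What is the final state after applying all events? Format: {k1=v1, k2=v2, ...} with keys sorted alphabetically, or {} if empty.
Answer: {bar=51, baz=13, foo=9}

Derivation:
  after event 1 (t=2: DEC bar by 5): {bar=-5}
  after event 2 (t=5: INC baz by 13): {bar=-5, baz=13}
  after event 3 (t=13: DEC foo by 1): {bar=-5, baz=13, foo=-1}
  after event 4 (t=14: SET bar = 43): {bar=43, baz=13, foo=-1}
  after event 5 (t=18: INC bar by 8): {bar=51, baz=13, foo=-1}
  after event 6 (t=23: INC foo by 9): {bar=51, baz=13, foo=8}
  after event 7 (t=30: INC foo by 1): {bar=51, baz=13, foo=9}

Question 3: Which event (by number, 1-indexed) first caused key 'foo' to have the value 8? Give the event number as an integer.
Looking for first event where foo becomes 8:
  event 3: foo = -1
  event 4: foo = -1
  event 5: foo = -1
  event 6: foo -1 -> 8  <-- first match

Answer: 6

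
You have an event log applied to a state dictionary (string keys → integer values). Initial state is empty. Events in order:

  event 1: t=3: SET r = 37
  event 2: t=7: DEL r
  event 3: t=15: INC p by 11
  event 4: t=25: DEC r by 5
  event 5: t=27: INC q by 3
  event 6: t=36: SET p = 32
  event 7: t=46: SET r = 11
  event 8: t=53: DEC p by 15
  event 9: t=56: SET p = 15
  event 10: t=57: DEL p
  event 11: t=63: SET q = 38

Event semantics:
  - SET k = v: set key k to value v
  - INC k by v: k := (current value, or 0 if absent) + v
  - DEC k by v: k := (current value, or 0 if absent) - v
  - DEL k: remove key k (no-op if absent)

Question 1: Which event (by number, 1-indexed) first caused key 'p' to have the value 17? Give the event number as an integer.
Answer: 8

Derivation:
Looking for first event where p becomes 17:
  event 3: p = 11
  event 4: p = 11
  event 5: p = 11
  event 6: p = 32
  event 7: p = 32
  event 8: p 32 -> 17  <-- first match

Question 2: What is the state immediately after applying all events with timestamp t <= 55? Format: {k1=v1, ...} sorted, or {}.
Answer: {p=17, q=3, r=11}

Derivation:
Apply events with t <= 55 (8 events):
  after event 1 (t=3: SET r = 37): {r=37}
  after event 2 (t=7: DEL r): {}
  after event 3 (t=15: INC p by 11): {p=11}
  after event 4 (t=25: DEC r by 5): {p=11, r=-5}
  after event 5 (t=27: INC q by 3): {p=11, q=3, r=-5}
  after event 6 (t=36: SET p = 32): {p=32, q=3, r=-5}
  after event 7 (t=46: SET r = 11): {p=32, q=3, r=11}
  after event 8 (t=53: DEC p by 15): {p=17, q=3, r=11}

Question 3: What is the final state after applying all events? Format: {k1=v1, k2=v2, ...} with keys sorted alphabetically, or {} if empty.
  after event 1 (t=3: SET r = 37): {r=37}
  after event 2 (t=7: DEL r): {}
  after event 3 (t=15: INC p by 11): {p=11}
  after event 4 (t=25: DEC r by 5): {p=11, r=-5}
  after event 5 (t=27: INC q by 3): {p=11, q=3, r=-5}
  after event 6 (t=36: SET p = 32): {p=32, q=3, r=-5}
  after event 7 (t=46: SET r = 11): {p=32, q=3, r=11}
  after event 8 (t=53: DEC p by 15): {p=17, q=3, r=11}
  after event 9 (t=56: SET p = 15): {p=15, q=3, r=11}
  after event 10 (t=57: DEL p): {q=3, r=11}
  after event 11 (t=63: SET q = 38): {q=38, r=11}

Answer: {q=38, r=11}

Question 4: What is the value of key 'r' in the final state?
Answer: 11

Derivation:
Track key 'r' through all 11 events:
  event 1 (t=3: SET r = 37): r (absent) -> 37
  event 2 (t=7: DEL r): r 37 -> (absent)
  event 3 (t=15: INC p by 11): r unchanged
  event 4 (t=25: DEC r by 5): r (absent) -> -5
  event 5 (t=27: INC q by 3): r unchanged
  event 6 (t=36: SET p = 32): r unchanged
  event 7 (t=46: SET r = 11): r -5 -> 11
  event 8 (t=53: DEC p by 15): r unchanged
  event 9 (t=56: SET p = 15): r unchanged
  event 10 (t=57: DEL p): r unchanged
  event 11 (t=63: SET q = 38): r unchanged
Final: r = 11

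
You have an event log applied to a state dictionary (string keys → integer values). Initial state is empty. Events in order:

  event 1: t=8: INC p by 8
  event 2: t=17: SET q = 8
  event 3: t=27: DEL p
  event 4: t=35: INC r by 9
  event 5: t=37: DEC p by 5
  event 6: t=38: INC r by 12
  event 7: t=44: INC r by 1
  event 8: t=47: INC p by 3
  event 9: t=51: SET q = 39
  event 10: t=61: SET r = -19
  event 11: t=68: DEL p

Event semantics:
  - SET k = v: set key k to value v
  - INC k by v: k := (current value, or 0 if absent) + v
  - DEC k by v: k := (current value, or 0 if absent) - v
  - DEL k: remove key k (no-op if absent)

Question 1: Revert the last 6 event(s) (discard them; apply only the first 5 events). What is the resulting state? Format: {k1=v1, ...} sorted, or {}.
Answer: {p=-5, q=8, r=9}

Derivation:
Keep first 5 events (discard last 6):
  after event 1 (t=8: INC p by 8): {p=8}
  after event 2 (t=17: SET q = 8): {p=8, q=8}
  after event 3 (t=27: DEL p): {q=8}
  after event 4 (t=35: INC r by 9): {q=8, r=9}
  after event 5 (t=37: DEC p by 5): {p=-5, q=8, r=9}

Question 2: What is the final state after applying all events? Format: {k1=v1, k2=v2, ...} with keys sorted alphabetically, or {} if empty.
  after event 1 (t=8: INC p by 8): {p=8}
  after event 2 (t=17: SET q = 8): {p=8, q=8}
  after event 3 (t=27: DEL p): {q=8}
  after event 4 (t=35: INC r by 9): {q=8, r=9}
  after event 5 (t=37: DEC p by 5): {p=-5, q=8, r=9}
  after event 6 (t=38: INC r by 12): {p=-5, q=8, r=21}
  after event 7 (t=44: INC r by 1): {p=-5, q=8, r=22}
  after event 8 (t=47: INC p by 3): {p=-2, q=8, r=22}
  after event 9 (t=51: SET q = 39): {p=-2, q=39, r=22}
  after event 10 (t=61: SET r = -19): {p=-2, q=39, r=-19}
  after event 11 (t=68: DEL p): {q=39, r=-19}

Answer: {q=39, r=-19}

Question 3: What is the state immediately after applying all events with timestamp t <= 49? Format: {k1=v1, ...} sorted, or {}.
Apply events with t <= 49 (8 events):
  after event 1 (t=8: INC p by 8): {p=8}
  after event 2 (t=17: SET q = 8): {p=8, q=8}
  after event 3 (t=27: DEL p): {q=8}
  after event 4 (t=35: INC r by 9): {q=8, r=9}
  after event 5 (t=37: DEC p by 5): {p=-5, q=8, r=9}
  after event 6 (t=38: INC r by 12): {p=-5, q=8, r=21}
  after event 7 (t=44: INC r by 1): {p=-5, q=8, r=22}
  after event 8 (t=47: INC p by 3): {p=-2, q=8, r=22}

Answer: {p=-2, q=8, r=22}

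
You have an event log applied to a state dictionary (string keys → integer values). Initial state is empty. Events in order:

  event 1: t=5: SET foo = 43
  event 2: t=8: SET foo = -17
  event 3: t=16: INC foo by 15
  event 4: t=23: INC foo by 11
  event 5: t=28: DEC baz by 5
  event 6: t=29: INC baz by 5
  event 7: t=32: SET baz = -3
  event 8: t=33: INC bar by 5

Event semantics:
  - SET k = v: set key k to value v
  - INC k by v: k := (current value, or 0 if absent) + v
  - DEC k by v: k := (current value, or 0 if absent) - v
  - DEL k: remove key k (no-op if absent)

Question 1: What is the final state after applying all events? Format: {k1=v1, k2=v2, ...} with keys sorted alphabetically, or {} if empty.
  after event 1 (t=5: SET foo = 43): {foo=43}
  after event 2 (t=8: SET foo = -17): {foo=-17}
  after event 3 (t=16: INC foo by 15): {foo=-2}
  after event 4 (t=23: INC foo by 11): {foo=9}
  after event 5 (t=28: DEC baz by 5): {baz=-5, foo=9}
  after event 6 (t=29: INC baz by 5): {baz=0, foo=9}
  after event 7 (t=32: SET baz = -3): {baz=-3, foo=9}
  after event 8 (t=33: INC bar by 5): {bar=5, baz=-3, foo=9}

Answer: {bar=5, baz=-3, foo=9}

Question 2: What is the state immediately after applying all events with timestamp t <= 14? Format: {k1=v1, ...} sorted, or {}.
Answer: {foo=-17}

Derivation:
Apply events with t <= 14 (2 events):
  after event 1 (t=5: SET foo = 43): {foo=43}
  after event 2 (t=8: SET foo = -17): {foo=-17}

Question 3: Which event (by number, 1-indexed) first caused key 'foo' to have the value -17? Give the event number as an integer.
Looking for first event where foo becomes -17:
  event 1: foo = 43
  event 2: foo 43 -> -17  <-- first match

Answer: 2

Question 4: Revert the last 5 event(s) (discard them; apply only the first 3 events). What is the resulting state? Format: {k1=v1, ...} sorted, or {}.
Answer: {foo=-2}

Derivation:
Keep first 3 events (discard last 5):
  after event 1 (t=5: SET foo = 43): {foo=43}
  after event 2 (t=8: SET foo = -17): {foo=-17}
  after event 3 (t=16: INC foo by 15): {foo=-2}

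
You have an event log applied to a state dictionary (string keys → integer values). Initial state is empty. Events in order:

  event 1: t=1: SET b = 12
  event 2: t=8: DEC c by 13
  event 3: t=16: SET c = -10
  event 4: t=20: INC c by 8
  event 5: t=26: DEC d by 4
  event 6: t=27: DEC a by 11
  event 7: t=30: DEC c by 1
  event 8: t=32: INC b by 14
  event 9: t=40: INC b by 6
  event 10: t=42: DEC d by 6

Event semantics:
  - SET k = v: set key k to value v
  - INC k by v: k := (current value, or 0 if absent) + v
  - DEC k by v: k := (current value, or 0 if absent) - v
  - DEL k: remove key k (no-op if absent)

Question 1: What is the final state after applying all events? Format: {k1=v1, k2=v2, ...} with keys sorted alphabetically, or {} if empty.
  after event 1 (t=1: SET b = 12): {b=12}
  after event 2 (t=8: DEC c by 13): {b=12, c=-13}
  after event 3 (t=16: SET c = -10): {b=12, c=-10}
  after event 4 (t=20: INC c by 8): {b=12, c=-2}
  after event 5 (t=26: DEC d by 4): {b=12, c=-2, d=-4}
  after event 6 (t=27: DEC a by 11): {a=-11, b=12, c=-2, d=-4}
  after event 7 (t=30: DEC c by 1): {a=-11, b=12, c=-3, d=-4}
  after event 8 (t=32: INC b by 14): {a=-11, b=26, c=-3, d=-4}
  after event 9 (t=40: INC b by 6): {a=-11, b=32, c=-3, d=-4}
  after event 10 (t=42: DEC d by 6): {a=-11, b=32, c=-3, d=-10}

Answer: {a=-11, b=32, c=-3, d=-10}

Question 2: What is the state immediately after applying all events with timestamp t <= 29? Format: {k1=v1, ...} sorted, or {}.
Answer: {a=-11, b=12, c=-2, d=-4}

Derivation:
Apply events with t <= 29 (6 events):
  after event 1 (t=1: SET b = 12): {b=12}
  after event 2 (t=8: DEC c by 13): {b=12, c=-13}
  after event 3 (t=16: SET c = -10): {b=12, c=-10}
  after event 4 (t=20: INC c by 8): {b=12, c=-2}
  after event 5 (t=26: DEC d by 4): {b=12, c=-2, d=-4}
  after event 6 (t=27: DEC a by 11): {a=-11, b=12, c=-2, d=-4}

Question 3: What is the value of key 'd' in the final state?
Answer: -10

Derivation:
Track key 'd' through all 10 events:
  event 1 (t=1: SET b = 12): d unchanged
  event 2 (t=8: DEC c by 13): d unchanged
  event 3 (t=16: SET c = -10): d unchanged
  event 4 (t=20: INC c by 8): d unchanged
  event 5 (t=26: DEC d by 4): d (absent) -> -4
  event 6 (t=27: DEC a by 11): d unchanged
  event 7 (t=30: DEC c by 1): d unchanged
  event 8 (t=32: INC b by 14): d unchanged
  event 9 (t=40: INC b by 6): d unchanged
  event 10 (t=42: DEC d by 6): d -4 -> -10
Final: d = -10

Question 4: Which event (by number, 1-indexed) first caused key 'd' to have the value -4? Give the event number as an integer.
Looking for first event where d becomes -4:
  event 5: d (absent) -> -4  <-- first match

Answer: 5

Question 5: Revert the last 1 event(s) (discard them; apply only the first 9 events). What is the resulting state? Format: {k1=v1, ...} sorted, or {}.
Answer: {a=-11, b=32, c=-3, d=-4}

Derivation:
Keep first 9 events (discard last 1):
  after event 1 (t=1: SET b = 12): {b=12}
  after event 2 (t=8: DEC c by 13): {b=12, c=-13}
  after event 3 (t=16: SET c = -10): {b=12, c=-10}
  after event 4 (t=20: INC c by 8): {b=12, c=-2}
  after event 5 (t=26: DEC d by 4): {b=12, c=-2, d=-4}
  after event 6 (t=27: DEC a by 11): {a=-11, b=12, c=-2, d=-4}
  after event 7 (t=30: DEC c by 1): {a=-11, b=12, c=-3, d=-4}
  after event 8 (t=32: INC b by 14): {a=-11, b=26, c=-3, d=-4}
  after event 9 (t=40: INC b by 6): {a=-11, b=32, c=-3, d=-4}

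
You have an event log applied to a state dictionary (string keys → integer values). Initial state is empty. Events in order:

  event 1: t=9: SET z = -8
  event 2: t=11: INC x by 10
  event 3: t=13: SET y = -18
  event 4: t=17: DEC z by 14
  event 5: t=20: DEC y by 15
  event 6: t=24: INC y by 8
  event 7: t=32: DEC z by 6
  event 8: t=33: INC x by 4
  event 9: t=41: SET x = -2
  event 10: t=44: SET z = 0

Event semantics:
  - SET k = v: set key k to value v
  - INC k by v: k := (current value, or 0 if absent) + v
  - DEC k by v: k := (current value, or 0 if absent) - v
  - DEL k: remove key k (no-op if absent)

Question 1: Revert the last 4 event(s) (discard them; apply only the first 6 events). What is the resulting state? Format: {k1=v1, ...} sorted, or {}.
Keep first 6 events (discard last 4):
  after event 1 (t=9: SET z = -8): {z=-8}
  after event 2 (t=11: INC x by 10): {x=10, z=-8}
  after event 3 (t=13: SET y = -18): {x=10, y=-18, z=-8}
  after event 4 (t=17: DEC z by 14): {x=10, y=-18, z=-22}
  after event 5 (t=20: DEC y by 15): {x=10, y=-33, z=-22}
  after event 6 (t=24: INC y by 8): {x=10, y=-25, z=-22}

Answer: {x=10, y=-25, z=-22}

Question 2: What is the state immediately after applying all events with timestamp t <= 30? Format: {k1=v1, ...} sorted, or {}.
Apply events with t <= 30 (6 events):
  after event 1 (t=9: SET z = -8): {z=-8}
  after event 2 (t=11: INC x by 10): {x=10, z=-8}
  after event 3 (t=13: SET y = -18): {x=10, y=-18, z=-8}
  after event 4 (t=17: DEC z by 14): {x=10, y=-18, z=-22}
  after event 5 (t=20: DEC y by 15): {x=10, y=-33, z=-22}
  after event 6 (t=24: INC y by 8): {x=10, y=-25, z=-22}

Answer: {x=10, y=-25, z=-22}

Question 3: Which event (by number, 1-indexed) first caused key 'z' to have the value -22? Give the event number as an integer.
Looking for first event where z becomes -22:
  event 1: z = -8
  event 2: z = -8
  event 3: z = -8
  event 4: z -8 -> -22  <-- first match

Answer: 4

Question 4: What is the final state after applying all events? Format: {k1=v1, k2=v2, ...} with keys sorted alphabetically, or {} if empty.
  after event 1 (t=9: SET z = -8): {z=-8}
  after event 2 (t=11: INC x by 10): {x=10, z=-8}
  after event 3 (t=13: SET y = -18): {x=10, y=-18, z=-8}
  after event 4 (t=17: DEC z by 14): {x=10, y=-18, z=-22}
  after event 5 (t=20: DEC y by 15): {x=10, y=-33, z=-22}
  after event 6 (t=24: INC y by 8): {x=10, y=-25, z=-22}
  after event 7 (t=32: DEC z by 6): {x=10, y=-25, z=-28}
  after event 8 (t=33: INC x by 4): {x=14, y=-25, z=-28}
  after event 9 (t=41: SET x = -2): {x=-2, y=-25, z=-28}
  after event 10 (t=44: SET z = 0): {x=-2, y=-25, z=0}

Answer: {x=-2, y=-25, z=0}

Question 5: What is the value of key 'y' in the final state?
Track key 'y' through all 10 events:
  event 1 (t=9: SET z = -8): y unchanged
  event 2 (t=11: INC x by 10): y unchanged
  event 3 (t=13: SET y = -18): y (absent) -> -18
  event 4 (t=17: DEC z by 14): y unchanged
  event 5 (t=20: DEC y by 15): y -18 -> -33
  event 6 (t=24: INC y by 8): y -33 -> -25
  event 7 (t=32: DEC z by 6): y unchanged
  event 8 (t=33: INC x by 4): y unchanged
  event 9 (t=41: SET x = -2): y unchanged
  event 10 (t=44: SET z = 0): y unchanged
Final: y = -25

Answer: -25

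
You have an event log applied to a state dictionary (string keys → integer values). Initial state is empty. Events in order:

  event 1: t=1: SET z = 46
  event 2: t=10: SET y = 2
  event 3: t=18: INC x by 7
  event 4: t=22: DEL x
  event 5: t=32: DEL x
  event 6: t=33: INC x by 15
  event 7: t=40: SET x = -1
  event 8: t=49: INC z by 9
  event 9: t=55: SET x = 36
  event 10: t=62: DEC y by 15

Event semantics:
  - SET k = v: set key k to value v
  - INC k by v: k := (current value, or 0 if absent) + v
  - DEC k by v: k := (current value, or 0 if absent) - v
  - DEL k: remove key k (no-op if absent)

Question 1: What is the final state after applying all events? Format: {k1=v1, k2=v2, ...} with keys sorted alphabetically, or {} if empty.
Answer: {x=36, y=-13, z=55}

Derivation:
  after event 1 (t=1: SET z = 46): {z=46}
  after event 2 (t=10: SET y = 2): {y=2, z=46}
  after event 3 (t=18: INC x by 7): {x=7, y=2, z=46}
  after event 4 (t=22: DEL x): {y=2, z=46}
  after event 5 (t=32: DEL x): {y=2, z=46}
  after event 6 (t=33: INC x by 15): {x=15, y=2, z=46}
  after event 7 (t=40: SET x = -1): {x=-1, y=2, z=46}
  after event 8 (t=49: INC z by 9): {x=-1, y=2, z=55}
  after event 9 (t=55: SET x = 36): {x=36, y=2, z=55}
  after event 10 (t=62: DEC y by 15): {x=36, y=-13, z=55}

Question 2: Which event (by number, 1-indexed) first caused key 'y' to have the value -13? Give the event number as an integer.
Looking for first event where y becomes -13:
  event 2: y = 2
  event 3: y = 2
  event 4: y = 2
  event 5: y = 2
  event 6: y = 2
  event 7: y = 2
  event 8: y = 2
  event 9: y = 2
  event 10: y 2 -> -13  <-- first match

Answer: 10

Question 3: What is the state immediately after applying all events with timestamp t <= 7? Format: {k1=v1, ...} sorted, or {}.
Answer: {z=46}

Derivation:
Apply events with t <= 7 (1 events):
  after event 1 (t=1: SET z = 46): {z=46}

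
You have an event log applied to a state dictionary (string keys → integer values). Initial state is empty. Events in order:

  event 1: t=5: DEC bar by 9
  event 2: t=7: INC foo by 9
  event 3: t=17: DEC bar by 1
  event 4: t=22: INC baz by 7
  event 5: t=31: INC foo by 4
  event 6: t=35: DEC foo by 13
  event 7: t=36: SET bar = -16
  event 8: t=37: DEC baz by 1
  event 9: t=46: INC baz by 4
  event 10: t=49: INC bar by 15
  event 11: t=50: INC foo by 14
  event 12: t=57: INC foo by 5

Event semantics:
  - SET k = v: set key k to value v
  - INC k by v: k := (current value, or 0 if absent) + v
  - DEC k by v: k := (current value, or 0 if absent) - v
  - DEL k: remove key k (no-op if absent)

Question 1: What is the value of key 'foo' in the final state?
Answer: 19

Derivation:
Track key 'foo' through all 12 events:
  event 1 (t=5: DEC bar by 9): foo unchanged
  event 2 (t=7: INC foo by 9): foo (absent) -> 9
  event 3 (t=17: DEC bar by 1): foo unchanged
  event 4 (t=22: INC baz by 7): foo unchanged
  event 5 (t=31: INC foo by 4): foo 9 -> 13
  event 6 (t=35: DEC foo by 13): foo 13 -> 0
  event 7 (t=36: SET bar = -16): foo unchanged
  event 8 (t=37: DEC baz by 1): foo unchanged
  event 9 (t=46: INC baz by 4): foo unchanged
  event 10 (t=49: INC bar by 15): foo unchanged
  event 11 (t=50: INC foo by 14): foo 0 -> 14
  event 12 (t=57: INC foo by 5): foo 14 -> 19
Final: foo = 19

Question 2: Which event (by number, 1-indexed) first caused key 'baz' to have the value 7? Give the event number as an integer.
Looking for first event where baz becomes 7:
  event 4: baz (absent) -> 7  <-- first match

Answer: 4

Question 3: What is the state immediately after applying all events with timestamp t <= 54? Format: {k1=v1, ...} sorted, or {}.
Apply events with t <= 54 (11 events):
  after event 1 (t=5: DEC bar by 9): {bar=-9}
  after event 2 (t=7: INC foo by 9): {bar=-9, foo=9}
  after event 3 (t=17: DEC bar by 1): {bar=-10, foo=9}
  after event 4 (t=22: INC baz by 7): {bar=-10, baz=7, foo=9}
  after event 5 (t=31: INC foo by 4): {bar=-10, baz=7, foo=13}
  after event 6 (t=35: DEC foo by 13): {bar=-10, baz=7, foo=0}
  after event 7 (t=36: SET bar = -16): {bar=-16, baz=7, foo=0}
  after event 8 (t=37: DEC baz by 1): {bar=-16, baz=6, foo=0}
  after event 9 (t=46: INC baz by 4): {bar=-16, baz=10, foo=0}
  after event 10 (t=49: INC bar by 15): {bar=-1, baz=10, foo=0}
  after event 11 (t=50: INC foo by 14): {bar=-1, baz=10, foo=14}

Answer: {bar=-1, baz=10, foo=14}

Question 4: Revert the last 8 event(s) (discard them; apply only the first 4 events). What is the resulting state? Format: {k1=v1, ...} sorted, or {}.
Answer: {bar=-10, baz=7, foo=9}

Derivation:
Keep first 4 events (discard last 8):
  after event 1 (t=5: DEC bar by 9): {bar=-9}
  after event 2 (t=7: INC foo by 9): {bar=-9, foo=9}
  after event 3 (t=17: DEC bar by 1): {bar=-10, foo=9}
  after event 4 (t=22: INC baz by 7): {bar=-10, baz=7, foo=9}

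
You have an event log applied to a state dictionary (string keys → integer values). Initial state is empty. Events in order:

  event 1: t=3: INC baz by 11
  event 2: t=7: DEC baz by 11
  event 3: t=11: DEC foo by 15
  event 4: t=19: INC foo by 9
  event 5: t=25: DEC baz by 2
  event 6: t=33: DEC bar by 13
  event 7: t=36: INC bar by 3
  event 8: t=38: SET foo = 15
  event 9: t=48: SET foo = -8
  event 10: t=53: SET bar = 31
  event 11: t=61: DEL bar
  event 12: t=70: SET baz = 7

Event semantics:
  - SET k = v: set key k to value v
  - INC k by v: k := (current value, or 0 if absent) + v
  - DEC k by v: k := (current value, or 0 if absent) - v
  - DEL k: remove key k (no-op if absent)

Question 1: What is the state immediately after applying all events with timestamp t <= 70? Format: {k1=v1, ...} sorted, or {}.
Apply events with t <= 70 (12 events):
  after event 1 (t=3: INC baz by 11): {baz=11}
  after event 2 (t=7: DEC baz by 11): {baz=0}
  after event 3 (t=11: DEC foo by 15): {baz=0, foo=-15}
  after event 4 (t=19: INC foo by 9): {baz=0, foo=-6}
  after event 5 (t=25: DEC baz by 2): {baz=-2, foo=-6}
  after event 6 (t=33: DEC bar by 13): {bar=-13, baz=-2, foo=-6}
  after event 7 (t=36: INC bar by 3): {bar=-10, baz=-2, foo=-6}
  after event 8 (t=38: SET foo = 15): {bar=-10, baz=-2, foo=15}
  after event 9 (t=48: SET foo = -8): {bar=-10, baz=-2, foo=-8}
  after event 10 (t=53: SET bar = 31): {bar=31, baz=-2, foo=-8}
  after event 11 (t=61: DEL bar): {baz=-2, foo=-8}
  after event 12 (t=70: SET baz = 7): {baz=7, foo=-8}

Answer: {baz=7, foo=-8}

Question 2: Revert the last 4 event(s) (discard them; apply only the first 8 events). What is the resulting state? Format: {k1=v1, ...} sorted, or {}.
Keep first 8 events (discard last 4):
  after event 1 (t=3: INC baz by 11): {baz=11}
  after event 2 (t=7: DEC baz by 11): {baz=0}
  after event 3 (t=11: DEC foo by 15): {baz=0, foo=-15}
  after event 4 (t=19: INC foo by 9): {baz=0, foo=-6}
  after event 5 (t=25: DEC baz by 2): {baz=-2, foo=-6}
  after event 6 (t=33: DEC bar by 13): {bar=-13, baz=-2, foo=-6}
  after event 7 (t=36: INC bar by 3): {bar=-10, baz=-2, foo=-6}
  after event 8 (t=38: SET foo = 15): {bar=-10, baz=-2, foo=15}

Answer: {bar=-10, baz=-2, foo=15}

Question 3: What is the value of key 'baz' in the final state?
Track key 'baz' through all 12 events:
  event 1 (t=3: INC baz by 11): baz (absent) -> 11
  event 2 (t=7: DEC baz by 11): baz 11 -> 0
  event 3 (t=11: DEC foo by 15): baz unchanged
  event 4 (t=19: INC foo by 9): baz unchanged
  event 5 (t=25: DEC baz by 2): baz 0 -> -2
  event 6 (t=33: DEC bar by 13): baz unchanged
  event 7 (t=36: INC bar by 3): baz unchanged
  event 8 (t=38: SET foo = 15): baz unchanged
  event 9 (t=48: SET foo = -8): baz unchanged
  event 10 (t=53: SET bar = 31): baz unchanged
  event 11 (t=61: DEL bar): baz unchanged
  event 12 (t=70: SET baz = 7): baz -2 -> 7
Final: baz = 7

Answer: 7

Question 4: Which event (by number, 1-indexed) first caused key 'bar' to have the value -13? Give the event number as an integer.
Answer: 6

Derivation:
Looking for first event where bar becomes -13:
  event 6: bar (absent) -> -13  <-- first match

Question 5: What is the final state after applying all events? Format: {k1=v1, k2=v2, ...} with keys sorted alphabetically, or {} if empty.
Answer: {baz=7, foo=-8}

Derivation:
  after event 1 (t=3: INC baz by 11): {baz=11}
  after event 2 (t=7: DEC baz by 11): {baz=0}
  after event 3 (t=11: DEC foo by 15): {baz=0, foo=-15}
  after event 4 (t=19: INC foo by 9): {baz=0, foo=-6}
  after event 5 (t=25: DEC baz by 2): {baz=-2, foo=-6}
  after event 6 (t=33: DEC bar by 13): {bar=-13, baz=-2, foo=-6}
  after event 7 (t=36: INC bar by 3): {bar=-10, baz=-2, foo=-6}
  after event 8 (t=38: SET foo = 15): {bar=-10, baz=-2, foo=15}
  after event 9 (t=48: SET foo = -8): {bar=-10, baz=-2, foo=-8}
  after event 10 (t=53: SET bar = 31): {bar=31, baz=-2, foo=-8}
  after event 11 (t=61: DEL bar): {baz=-2, foo=-8}
  after event 12 (t=70: SET baz = 7): {baz=7, foo=-8}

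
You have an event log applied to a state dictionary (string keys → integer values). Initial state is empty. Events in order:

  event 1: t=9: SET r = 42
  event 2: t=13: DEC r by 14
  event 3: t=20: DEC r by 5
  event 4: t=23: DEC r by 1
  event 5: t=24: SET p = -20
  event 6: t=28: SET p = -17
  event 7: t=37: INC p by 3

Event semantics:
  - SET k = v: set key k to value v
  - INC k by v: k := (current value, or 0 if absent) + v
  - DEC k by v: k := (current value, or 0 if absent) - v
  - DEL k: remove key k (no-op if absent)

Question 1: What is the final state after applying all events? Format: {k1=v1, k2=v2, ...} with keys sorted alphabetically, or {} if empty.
Answer: {p=-14, r=22}

Derivation:
  after event 1 (t=9: SET r = 42): {r=42}
  after event 2 (t=13: DEC r by 14): {r=28}
  after event 3 (t=20: DEC r by 5): {r=23}
  after event 4 (t=23: DEC r by 1): {r=22}
  after event 5 (t=24: SET p = -20): {p=-20, r=22}
  after event 6 (t=28: SET p = -17): {p=-17, r=22}
  after event 7 (t=37: INC p by 3): {p=-14, r=22}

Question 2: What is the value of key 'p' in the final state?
Track key 'p' through all 7 events:
  event 1 (t=9: SET r = 42): p unchanged
  event 2 (t=13: DEC r by 14): p unchanged
  event 3 (t=20: DEC r by 5): p unchanged
  event 4 (t=23: DEC r by 1): p unchanged
  event 5 (t=24: SET p = -20): p (absent) -> -20
  event 6 (t=28: SET p = -17): p -20 -> -17
  event 7 (t=37: INC p by 3): p -17 -> -14
Final: p = -14

Answer: -14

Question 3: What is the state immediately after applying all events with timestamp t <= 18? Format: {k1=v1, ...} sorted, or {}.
Answer: {r=28}

Derivation:
Apply events with t <= 18 (2 events):
  after event 1 (t=9: SET r = 42): {r=42}
  after event 2 (t=13: DEC r by 14): {r=28}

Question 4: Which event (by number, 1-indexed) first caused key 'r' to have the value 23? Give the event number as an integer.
Answer: 3

Derivation:
Looking for first event where r becomes 23:
  event 1: r = 42
  event 2: r = 28
  event 3: r 28 -> 23  <-- first match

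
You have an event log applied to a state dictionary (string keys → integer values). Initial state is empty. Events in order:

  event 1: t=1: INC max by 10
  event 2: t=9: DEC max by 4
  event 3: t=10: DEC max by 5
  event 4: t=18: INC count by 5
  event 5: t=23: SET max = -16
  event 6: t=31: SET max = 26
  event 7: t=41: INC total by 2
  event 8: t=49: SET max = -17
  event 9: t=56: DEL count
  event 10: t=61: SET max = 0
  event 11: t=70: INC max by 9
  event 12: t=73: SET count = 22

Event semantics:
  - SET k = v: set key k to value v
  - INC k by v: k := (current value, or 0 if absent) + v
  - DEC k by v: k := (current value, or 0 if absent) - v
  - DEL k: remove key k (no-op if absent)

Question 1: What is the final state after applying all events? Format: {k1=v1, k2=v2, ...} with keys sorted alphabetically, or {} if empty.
Answer: {count=22, max=9, total=2}

Derivation:
  after event 1 (t=1: INC max by 10): {max=10}
  after event 2 (t=9: DEC max by 4): {max=6}
  after event 3 (t=10: DEC max by 5): {max=1}
  after event 4 (t=18: INC count by 5): {count=5, max=1}
  after event 5 (t=23: SET max = -16): {count=5, max=-16}
  after event 6 (t=31: SET max = 26): {count=5, max=26}
  after event 7 (t=41: INC total by 2): {count=5, max=26, total=2}
  after event 8 (t=49: SET max = -17): {count=5, max=-17, total=2}
  after event 9 (t=56: DEL count): {max=-17, total=2}
  after event 10 (t=61: SET max = 0): {max=0, total=2}
  after event 11 (t=70: INC max by 9): {max=9, total=2}
  after event 12 (t=73: SET count = 22): {count=22, max=9, total=2}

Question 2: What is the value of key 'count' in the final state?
Track key 'count' through all 12 events:
  event 1 (t=1: INC max by 10): count unchanged
  event 2 (t=9: DEC max by 4): count unchanged
  event 3 (t=10: DEC max by 5): count unchanged
  event 4 (t=18: INC count by 5): count (absent) -> 5
  event 5 (t=23: SET max = -16): count unchanged
  event 6 (t=31: SET max = 26): count unchanged
  event 7 (t=41: INC total by 2): count unchanged
  event 8 (t=49: SET max = -17): count unchanged
  event 9 (t=56: DEL count): count 5 -> (absent)
  event 10 (t=61: SET max = 0): count unchanged
  event 11 (t=70: INC max by 9): count unchanged
  event 12 (t=73: SET count = 22): count (absent) -> 22
Final: count = 22

Answer: 22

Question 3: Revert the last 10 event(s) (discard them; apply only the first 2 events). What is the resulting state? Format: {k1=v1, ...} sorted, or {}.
Answer: {max=6}

Derivation:
Keep first 2 events (discard last 10):
  after event 1 (t=1: INC max by 10): {max=10}
  after event 2 (t=9: DEC max by 4): {max=6}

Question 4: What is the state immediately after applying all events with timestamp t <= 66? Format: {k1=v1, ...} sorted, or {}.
Apply events with t <= 66 (10 events):
  after event 1 (t=1: INC max by 10): {max=10}
  after event 2 (t=9: DEC max by 4): {max=6}
  after event 3 (t=10: DEC max by 5): {max=1}
  after event 4 (t=18: INC count by 5): {count=5, max=1}
  after event 5 (t=23: SET max = -16): {count=5, max=-16}
  after event 6 (t=31: SET max = 26): {count=5, max=26}
  after event 7 (t=41: INC total by 2): {count=5, max=26, total=2}
  after event 8 (t=49: SET max = -17): {count=5, max=-17, total=2}
  after event 9 (t=56: DEL count): {max=-17, total=2}
  after event 10 (t=61: SET max = 0): {max=0, total=2}

Answer: {max=0, total=2}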